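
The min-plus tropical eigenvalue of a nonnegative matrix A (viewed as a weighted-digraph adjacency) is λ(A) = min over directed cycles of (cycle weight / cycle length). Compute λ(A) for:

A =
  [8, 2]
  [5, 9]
λ(A) = 7/2

Enumerate directed cycles and compute their means (weight / length). Sample:
  cycle 0 → 0: weight = 8, length = 1, mean = 8/1 ≈ 8.000
  cycle 1 → 1: weight = 9, length = 1, mean = 9/1 ≈ 9.000
  cycle 0 → 1 → 0: weight = 7, length = 2, mean = 7/2 ≈ 3.500
  cycle 1 → 0 → 1: weight = 7, length = 2, mean = 7/2 ≈ 3.500
Minimum mean = 3.500, attained e.g. along the cycle 0 → 1 → 0 with weight 7 and length 2. So λ(A) = 7/2 = 7/2.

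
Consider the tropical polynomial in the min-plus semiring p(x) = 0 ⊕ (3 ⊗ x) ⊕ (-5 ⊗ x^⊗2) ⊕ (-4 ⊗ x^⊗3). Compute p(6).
p(6) = 0

A tropical monomial a ⊗ x^⊗i evaluates to a + i · x. Evaluating each term at x = 6:
  Term 0 contributes 0 + 0 · 6 = 0
  Term 1 contributes 3 + 1 · 6 = 9
  Term 2 contributes -5 + 2 · 6 = 7
  Term 3 contributes -4 + 3 · 6 = 14
p(6) = ⊕ of these = min[0, 9, 7, 14] = 0.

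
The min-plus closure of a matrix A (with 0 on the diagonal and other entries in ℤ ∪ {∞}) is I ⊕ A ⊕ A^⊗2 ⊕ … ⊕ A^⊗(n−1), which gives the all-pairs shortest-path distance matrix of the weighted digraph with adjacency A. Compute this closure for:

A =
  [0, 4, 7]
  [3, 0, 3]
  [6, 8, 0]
Closure =
  [0, 4, 7]
  [3, 0, 3]
  [6, 8, 0]

This is the Floyd-Warshall all-pairs shortest-path computation. For each intermediate vertex k = 0, 1, …, 2, update dist[i][j] ← min(dist[i][j], dist[i][k] + dist[k][j]). The final matrix gives, for each (i, j), the minimum total weight of any directed path from i to j (possibly empty when i = j).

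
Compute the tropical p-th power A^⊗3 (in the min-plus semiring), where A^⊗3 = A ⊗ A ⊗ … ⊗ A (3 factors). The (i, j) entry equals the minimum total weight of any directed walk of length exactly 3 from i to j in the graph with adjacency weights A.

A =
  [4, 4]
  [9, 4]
A^⊗3 =
  [12, 12]
  [17, 12]

Each entry (A^⊗3)_ij equals the minimum over all length-3 walks i = v_0 → v_1 → … → v_3 = j of Σ_t A[v_t][v_{t+1}]. For example, for (i, j) = (0, 1) we minimise over 4 possible intermediate vertex sequences; the minimum is 12, attained along the walk 0 → 0 → 0 → 1.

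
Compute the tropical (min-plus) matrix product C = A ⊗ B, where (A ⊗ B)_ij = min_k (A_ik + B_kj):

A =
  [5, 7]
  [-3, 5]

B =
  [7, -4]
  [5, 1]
A ⊗ B =
  [12, 1]
  [4, -7]

Apply the min-plus product entry-by-entry:
  C[0][0] = min over k of (A[0][0] + B[0][0] = 5 + 7 = 12, A[0][1] + B[1][0] = 7 + 5 = 12) = 12 (attained at k = 0)
  C[0][1] = min over k of (A[0][0] + B[0][1] = 5 + -4 = 1, A[0][1] + B[1][1] = 7 + 1 = 8) = 1 (attained at k = 0)
  C[1][0] = min over k of (A[1][0] + B[0][0] = -3 + 7 = 4, A[1][1] + B[1][0] = 5 + 5 = 10) = 4 (attained at k = 0)
  C[1][1] = min over k of (A[1][0] + B[0][1] = -3 + -4 = -7, A[1][1] + B[1][1] = 5 + 1 = 6) = -7 (attained at k = 0)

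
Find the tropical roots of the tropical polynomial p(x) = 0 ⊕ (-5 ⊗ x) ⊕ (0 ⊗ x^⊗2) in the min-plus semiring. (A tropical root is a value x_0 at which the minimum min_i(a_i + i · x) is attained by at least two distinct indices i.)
Roots: {-5, 5}

Each tropical root is a break point of the lower envelope of the lines y = a_i + i · x (there are 3 lines, with slopes 0, 1, ..., 2). Only the lines that attain the minimum somewhere contribute to roots; other lines are dominated. Here the surviving (envelope) indices are i = 2, i = 1, i = 0.
Intersections between consecutive envelope lines give the roots: for adjacent envelope indices i < j the intersection is x = (a_i − a_j) / (j − i). Reading off the sorted break points: {-5, 5}.
Verification: at each break x_0, at least two indices attain the minimum of min_i(a_i + i · x_0).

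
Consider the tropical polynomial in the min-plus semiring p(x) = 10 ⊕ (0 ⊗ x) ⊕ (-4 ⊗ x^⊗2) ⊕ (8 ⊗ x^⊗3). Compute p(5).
p(5) = 5

A tropical monomial a ⊗ x^⊗i evaluates to a + i · x. Evaluating each term at x = 5:
  Term 0 contributes 10 + 0 · 5 = 10
  Term 1 contributes 0 + 1 · 5 = 5
  Term 2 contributes -4 + 2 · 5 = 6
  Term 3 contributes 8 + 3 · 5 = 23
p(5) = ⊕ of these = min[10, 5, 6, 23] = 5.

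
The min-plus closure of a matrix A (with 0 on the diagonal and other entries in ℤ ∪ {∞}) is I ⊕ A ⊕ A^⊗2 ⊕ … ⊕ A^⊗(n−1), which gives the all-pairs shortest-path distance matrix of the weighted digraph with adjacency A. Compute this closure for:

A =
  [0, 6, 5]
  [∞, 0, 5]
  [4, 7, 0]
Closure =
  [0, 6, 5]
  [9, 0, 5]
  [4, 7, 0]

This is the Floyd-Warshall all-pairs shortest-path computation. For each intermediate vertex k = 0, 1, …, 2, update dist[i][j] ← min(dist[i][j], dist[i][k] + dist[k][j]). The final matrix gives, for each (i, j), the minimum total weight of any directed path from i to j (possibly empty when i = j).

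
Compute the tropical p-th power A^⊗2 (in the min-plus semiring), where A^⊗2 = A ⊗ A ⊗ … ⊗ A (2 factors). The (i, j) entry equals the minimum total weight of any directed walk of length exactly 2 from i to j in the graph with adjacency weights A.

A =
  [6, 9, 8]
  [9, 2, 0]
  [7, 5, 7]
A^⊗2 =
  [12, 11, 9]
  [7, 4, 2]
  [13, 7, 5]

Each entry (A^⊗2)_ij equals the minimum over all length-2 walks i = v_0 → v_1 → … → v_2 = j of Σ_t A[v_t][v_{t+1}]. For example, for (i, j) = (0, 2) we minimise over 3 possible intermediate vertex sequences; the minimum is 9, attained along the walk 0 → 1 → 2.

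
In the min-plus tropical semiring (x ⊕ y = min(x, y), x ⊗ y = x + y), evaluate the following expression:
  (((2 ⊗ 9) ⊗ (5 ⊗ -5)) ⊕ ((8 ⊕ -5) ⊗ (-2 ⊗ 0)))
(((2 ⊗ 9) ⊗ (5 ⊗ -5)) ⊕ ((8 ⊕ -5) ⊗ (-2 ⊗ 0))) = -7

Expand innermost to outermost. Recall ⊕ takes the minimum of its arguments and ⊗ takes their sum. Working out the expression (((2 ⊗ 9) ⊗ (5 ⊗ -5)) ⊕ ((8 ⊕ -5) ⊗ (-2 ⊗ 0))) gives -7.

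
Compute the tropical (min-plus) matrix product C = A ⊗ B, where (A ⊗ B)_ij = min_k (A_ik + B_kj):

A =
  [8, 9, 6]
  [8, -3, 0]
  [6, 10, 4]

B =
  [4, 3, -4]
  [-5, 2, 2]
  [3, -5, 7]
A ⊗ B =
  [4, 1, 4]
  [-8, -5, -1]
  [5, -1, 2]

Apply the min-plus product entry-by-entry:
  C[0][0] = min over k of (A[0][0] + B[0][0] = 8 + 4 = 12, A[0][1] + B[1][0] = 9 + -5 = 4, A[0][2] + B[2][0] = 6 + 3 = 9) = 4 (attained at k = 1)
  C[0][1] = min over k of (A[0][0] + B[0][1] = 8 + 3 = 11, A[0][1] + B[1][1] = 9 + 2 = 11, A[0][2] + B[2][1] = 6 + -5 = 1) = 1 (attained at k = 2)
  C[0][2] = min over k of (A[0][0] + B[0][2] = 8 + -4 = 4, A[0][1] + B[1][2] = 9 + 2 = 11, A[0][2] + B[2][2] = 6 + 7 = 13) = 4 (attained at k = 0)
  C[1][0] = min over k of (A[1][0] + B[0][0] = 8 + 4 = 12, A[1][1] + B[1][0] = -3 + -5 = -8, A[1][2] + B[2][0] = 0 + 3 = 3) = -8 (attained at k = 1)
  C[1][1] = min over k of (A[1][0] + B[0][1] = 8 + 3 = 11, A[1][1] + B[1][1] = -3 + 2 = -1, A[1][2] + B[2][1] = 0 + -5 = -5) = -5 (attained at k = 2)
  C[1][2] = min over k of (A[1][0] + B[0][2] = 8 + -4 = 4, A[1][1] + B[1][2] = -3 + 2 = -1, A[1][2] + B[2][2] = 0 + 7 = 7) = -1 (attained at k = 1)
  C[2][0] = min over k of (A[2][0] + B[0][0] = 6 + 4 = 10, A[2][1] + B[1][0] = 10 + -5 = 5, A[2][2] + B[2][0] = 4 + 3 = 7) = 5 (attained at k = 1)
  C[2][1] = min over k of (A[2][0] + B[0][1] = 6 + 3 = 9, A[2][1] + B[1][1] = 10 + 2 = 12, A[2][2] + B[2][1] = 4 + -5 = -1) = -1 (attained at k = 2)
  C[2][2] = min over k of (A[2][0] + B[0][2] = 6 + -4 = 2, A[2][1] + B[1][2] = 10 + 2 = 12, A[2][2] + B[2][2] = 4 + 7 = 11) = 2 (attained at k = 0)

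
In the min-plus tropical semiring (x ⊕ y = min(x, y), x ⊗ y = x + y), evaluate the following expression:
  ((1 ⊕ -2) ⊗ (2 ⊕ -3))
((1 ⊕ -2) ⊗ (2 ⊕ -3)) = -5

Expand innermost to outermost. Recall ⊕ takes the minimum of its arguments and ⊗ takes their sum. Working out the expression ((1 ⊕ -2) ⊗ (2 ⊕ -3)) gives -5.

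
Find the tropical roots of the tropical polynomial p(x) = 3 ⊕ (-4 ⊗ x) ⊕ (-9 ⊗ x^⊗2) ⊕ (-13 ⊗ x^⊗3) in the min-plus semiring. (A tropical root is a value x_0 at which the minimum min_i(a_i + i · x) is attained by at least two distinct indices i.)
Roots: {4, 5, 7}

Each tropical root is a break point of the lower envelope of the lines y = a_i + i · x (there are 4 lines, with slopes 0, 1, ..., 3). Only the lines that attain the minimum somewhere contribute to roots; other lines are dominated. Here the surviving (envelope) indices are i = 3, i = 2, i = 1, i = 0.
Intersections between consecutive envelope lines give the roots: for adjacent envelope indices i < j the intersection is x = (a_i − a_j) / (j − i). Reading off the sorted break points: {4, 5, 7}.
Verification: at each break x_0, at least two indices attain the minimum of min_i(a_i + i · x_0).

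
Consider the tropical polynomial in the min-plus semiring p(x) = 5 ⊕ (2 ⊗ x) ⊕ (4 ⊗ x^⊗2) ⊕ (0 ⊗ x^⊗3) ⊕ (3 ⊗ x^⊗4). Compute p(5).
p(5) = 5

A tropical monomial a ⊗ x^⊗i evaluates to a + i · x. Evaluating each term at x = 5:
  Term 0 contributes 5 + 0 · 5 = 5
  Term 1 contributes 2 + 1 · 5 = 7
  Term 2 contributes 4 + 2 · 5 = 14
  Term 3 contributes 0 + 3 · 5 = 15
  Term 4 contributes 3 + 4 · 5 = 23
p(5) = ⊕ of these = min[5, 7, 14, 15, 23] = 5.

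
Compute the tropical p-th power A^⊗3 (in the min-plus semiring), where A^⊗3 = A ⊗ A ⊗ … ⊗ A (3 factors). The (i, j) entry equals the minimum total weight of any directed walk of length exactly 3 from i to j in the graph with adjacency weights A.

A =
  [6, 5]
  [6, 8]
A^⊗3 =
  [17, 16]
  [17, 17]

Each entry (A^⊗3)_ij equals the minimum over all length-3 walks i = v_0 → v_1 → … → v_3 = j of Σ_t A[v_t][v_{t+1}]. For example, for (i, j) = (0, 1) we minimise over 4 possible intermediate vertex sequences; the minimum is 16, attained along the walk 0 → 1 → 0 → 1.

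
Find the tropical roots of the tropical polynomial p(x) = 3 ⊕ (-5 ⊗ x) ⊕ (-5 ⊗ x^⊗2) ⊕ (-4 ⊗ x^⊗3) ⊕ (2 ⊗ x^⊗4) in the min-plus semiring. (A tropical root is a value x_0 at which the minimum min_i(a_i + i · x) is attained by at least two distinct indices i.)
Roots: {-6, -1, 0, 8}

Each tropical root is a break point of the lower envelope of the lines y = a_i + i · x (there are 5 lines, with slopes 0, 1, ..., 4). Only the lines that attain the minimum somewhere contribute to roots; other lines are dominated. Here the surviving (envelope) indices are i = 4, i = 3, i = 2, i = 1, i = 0.
Intersections between consecutive envelope lines give the roots: for adjacent envelope indices i < j the intersection is x = (a_i − a_j) / (j − i). Reading off the sorted break points: {-6, -1, 0, 8}.
Verification: at each break x_0, at least two indices attain the minimum of min_i(a_i + i · x_0).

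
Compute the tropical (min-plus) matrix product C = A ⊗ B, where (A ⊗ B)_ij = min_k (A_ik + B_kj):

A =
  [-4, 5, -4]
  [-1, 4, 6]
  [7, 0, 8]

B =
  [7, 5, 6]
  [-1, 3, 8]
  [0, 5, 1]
A ⊗ B =
  [-4, 1, -3]
  [3, 4, 5]
  [-1, 3, 8]

Apply the min-plus product entry-by-entry:
  C[0][0] = min over k of (A[0][0] + B[0][0] = -4 + 7 = 3, A[0][1] + B[1][0] = 5 + -1 = 4, A[0][2] + B[2][0] = -4 + 0 = -4) = -4 (attained at k = 2)
  C[0][1] = min over k of (A[0][0] + B[0][1] = -4 + 5 = 1, A[0][1] + B[1][1] = 5 + 3 = 8, A[0][2] + B[2][1] = -4 + 5 = 1) = 1 (attained at k = 0)
  C[0][2] = min over k of (A[0][0] + B[0][2] = -4 + 6 = 2, A[0][1] + B[1][2] = 5 + 8 = 13, A[0][2] + B[2][2] = -4 + 1 = -3) = -3 (attained at k = 2)
  C[1][0] = min over k of (A[1][0] + B[0][0] = -1 + 7 = 6, A[1][1] + B[1][0] = 4 + -1 = 3, A[1][2] + B[2][0] = 6 + 0 = 6) = 3 (attained at k = 1)
  C[1][1] = min over k of (A[1][0] + B[0][1] = -1 + 5 = 4, A[1][1] + B[1][1] = 4 + 3 = 7, A[1][2] + B[2][1] = 6 + 5 = 11) = 4 (attained at k = 0)
  C[1][2] = min over k of (A[1][0] + B[0][2] = -1 + 6 = 5, A[1][1] + B[1][2] = 4 + 8 = 12, A[1][2] + B[2][2] = 6 + 1 = 7) = 5 (attained at k = 0)
  C[2][0] = min over k of (A[2][0] + B[0][0] = 7 + 7 = 14, A[2][1] + B[1][0] = 0 + -1 = -1, A[2][2] + B[2][0] = 8 + 0 = 8) = -1 (attained at k = 1)
  C[2][1] = min over k of (A[2][0] + B[0][1] = 7 + 5 = 12, A[2][1] + B[1][1] = 0 + 3 = 3, A[2][2] + B[2][1] = 8 + 5 = 13) = 3 (attained at k = 1)
  C[2][2] = min over k of (A[2][0] + B[0][2] = 7 + 6 = 13, A[2][1] + B[1][2] = 0 + 8 = 8, A[2][2] + B[2][2] = 8 + 1 = 9) = 8 (attained at k = 1)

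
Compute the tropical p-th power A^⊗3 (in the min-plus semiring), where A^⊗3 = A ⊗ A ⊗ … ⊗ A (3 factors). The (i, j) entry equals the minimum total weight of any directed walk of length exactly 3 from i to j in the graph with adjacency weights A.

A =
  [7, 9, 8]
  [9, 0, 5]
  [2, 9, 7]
A^⊗3 =
  [16, 9, 14]
  [7, 0, 5]
  [12, 9, 14]

Each entry (A^⊗3)_ij equals the minimum over all length-3 walks i = v_0 → v_1 → … → v_3 = j of Σ_t A[v_t][v_{t+1}]. For example, for (i, j) = (0, 2) we minimise over 9 possible intermediate vertex sequences; the minimum is 14, attained along the walk 0 → 1 → 1 → 2.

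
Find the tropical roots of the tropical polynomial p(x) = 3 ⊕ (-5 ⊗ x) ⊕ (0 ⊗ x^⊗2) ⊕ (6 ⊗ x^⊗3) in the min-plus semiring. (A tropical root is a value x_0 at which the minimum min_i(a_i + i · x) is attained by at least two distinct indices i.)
Roots: {-6, -5, 8}

Each tropical root is a break point of the lower envelope of the lines y = a_i + i · x (there are 4 lines, with slopes 0, 1, ..., 3). Only the lines that attain the minimum somewhere contribute to roots; other lines are dominated. Here the surviving (envelope) indices are i = 3, i = 2, i = 1, i = 0.
Intersections between consecutive envelope lines give the roots: for adjacent envelope indices i < j the intersection is x = (a_i − a_j) / (j − i). Reading off the sorted break points: {-6, -5, 8}.
Verification: at each break x_0, at least two indices attain the minimum of min_i(a_i + i · x_0).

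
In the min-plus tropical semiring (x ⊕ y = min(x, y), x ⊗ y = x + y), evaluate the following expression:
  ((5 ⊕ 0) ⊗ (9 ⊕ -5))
((5 ⊕ 0) ⊗ (9 ⊕ -5)) = -5

Expand innermost to outermost. Recall ⊕ takes the minimum of its arguments and ⊗ takes their sum. Working out the expression ((5 ⊕ 0) ⊗ (9 ⊕ -5)) gives -5.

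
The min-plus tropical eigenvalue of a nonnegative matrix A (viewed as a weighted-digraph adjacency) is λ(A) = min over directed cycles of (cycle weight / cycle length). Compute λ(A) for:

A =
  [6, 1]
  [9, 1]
λ(A) = 1

Enumerate directed cycles and compute their means (weight / length). Sample:
  cycle 0 → 0: weight = 6, length = 1, mean = 6/1 ≈ 6.000
  cycle 1 → 1: weight = 1, length = 1, mean = 1/1 ≈ 1.000
  cycle 0 → 1 → 0: weight = 10, length = 2, mean = 10/2 ≈ 5.000
  cycle 1 → 0 → 1: weight = 10, length = 2, mean = 10/2 ≈ 5.000
Minimum mean = 1.000, attained e.g. along the cycle 1 → 1 with weight 1 and length 1. So λ(A) = 1/1 = 1.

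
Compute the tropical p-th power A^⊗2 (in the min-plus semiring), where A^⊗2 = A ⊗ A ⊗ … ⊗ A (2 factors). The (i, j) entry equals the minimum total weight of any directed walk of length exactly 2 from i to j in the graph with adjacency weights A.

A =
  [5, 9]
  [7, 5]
A^⊗2 =
  [10, 14]
  [12, 10]

Each entry (A^⊗2)_ij equals the minimum over all length-2 walks i = v_0 → v_1 → … → v_2 = j of Σ_t A[v_t][v_{t+1}]. For example, for (i, j) = (0, 1) we minimise over 2 possible intermediate vertex sequences; the minimum is 14, attained along the walk 0 → 0 → 1.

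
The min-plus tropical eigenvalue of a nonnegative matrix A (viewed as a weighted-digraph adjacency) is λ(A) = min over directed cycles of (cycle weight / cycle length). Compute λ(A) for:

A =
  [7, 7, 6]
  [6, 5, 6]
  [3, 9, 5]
λ(A) = 9/2

Enumerate directed cycles and compute their means (weight / length). Sample:
  cycle 0 → 0: weight = 7, length = 1, mean = 7/1 ≈ 7.000
  cycle 1 → 1: weight = 5, length = 1, mean = 5/1 ≈ 5.000
  cycle 2 → 2: weight = 5, length = 1, mean = 5/1 ≈ 5.000
  cycle 0 → 1 → 0: weight = 13, length = 2, mean = 13/2 ≈ 6.500
  cycle 0 → 2 → 0: weight = 9, length = 2, mean = 9/2 ≈ 4.500
  cycle 1 → 0 → 1: weight = 13, length = 2, mean = 13/2 ≈ 6.500
Minimum mean = 4.500, attained e.g. along the cycle 0 → 2 → 0 with weight 9 and length 2. So λ(A) = 9/2 = 9/2.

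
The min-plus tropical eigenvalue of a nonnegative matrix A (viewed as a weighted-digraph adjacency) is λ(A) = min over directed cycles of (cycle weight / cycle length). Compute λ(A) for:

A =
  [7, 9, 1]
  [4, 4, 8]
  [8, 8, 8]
λ(A) = 4

Enumerate directed cycles and compute their means (weight / length). Sample:
  cycle 0 → 0: weight = 7, length = 1, mean = 7/1 ≈ 7.000
  cycle 1 → 1: weight = 4, length = 1, mean = 4/1 ≈ 4.000
  cycle 2 → 2: weight = 8, length = 1, mean = 8/1 ≈ 8.000
  cycle 0 → 1 → 0: weight = 13, length = 2, mean = 13/2 ≈ 6.500
  cycle 0 → 2 → 0: weight = 9, length = 2, mean = 9/2 ≈ 4.500
  cycle 1 → 0 → 1: weight = 13, length = 2, mean = 13/2 ≈ 6.500
Minimum mean = 4.000, attained e.g. along the cycle 1 → 1 with weight 4 and length 1. So λ(A) = 4/1 = 4.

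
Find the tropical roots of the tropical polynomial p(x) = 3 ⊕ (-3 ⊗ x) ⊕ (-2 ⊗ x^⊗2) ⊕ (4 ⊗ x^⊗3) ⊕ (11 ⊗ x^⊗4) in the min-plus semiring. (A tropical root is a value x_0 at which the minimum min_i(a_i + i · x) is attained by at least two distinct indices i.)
Roots: {-7, -6, -1, 6}

Each tropical root is a break point of the lower envelope of the lines y = a_i + i · x (there are 5 lines, with slopes 0, 1, ..., 4). Only the lines that attain the minimum somewhere contribute to roots; other lines are dominated. Here the surviving (envelope) indices are i = 4, i = 3, i = 2, i = 1, i = 0.
Intersections between consecutive envelope lines give the roots: for adjacent envelope indices i < j the intersection is x = (a_i − a_j) / (j − i). Reading off the sorted break points: {-7, -6, -1, 6}.
Verification: at each break x_0, at least two indices attain the minimum of min_i(a_i + i · x_0).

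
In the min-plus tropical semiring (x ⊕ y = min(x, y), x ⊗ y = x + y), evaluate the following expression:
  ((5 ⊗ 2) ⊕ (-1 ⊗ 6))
((5 ⊗ 2) ⊕ (-1 ⊗ 6)) = 5

Expand innermost to outermost. Recall ⊕ takes the minimum of its arguments and ⊗ takes their sum. Working out the expression ((5 ⊗ 2) ⊕ (-1 ⊗ 6)) gives 5.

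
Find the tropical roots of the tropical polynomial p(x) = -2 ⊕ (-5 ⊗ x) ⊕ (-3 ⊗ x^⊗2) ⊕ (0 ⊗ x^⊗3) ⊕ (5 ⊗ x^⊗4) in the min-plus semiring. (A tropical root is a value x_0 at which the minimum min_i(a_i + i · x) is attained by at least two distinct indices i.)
Roots: {-5, -3, -2, 3}

Each tropical root is a break point of the lower envelope of the lines y = a_i + i · x (there are 5 lines, with slopes 0, 1, ..., 4). Only the lines that attain the minimum somewhere contribute to roots; other lines are dominated. Here the surviving (envelope) indices are i = 4, i = 3, i = 2, i = 1, i = 0.
Intersections between consecutive envelope lines give the roots: for adjacent envelope indices i < j the intersection is x = (a_i − a_j) / (j − i). Reading off the sorted break points: {-5, -3, -2, 3}.
Verification: at each break x_0, at least two indices attain the minimum of min_i(a_i + i · x_0).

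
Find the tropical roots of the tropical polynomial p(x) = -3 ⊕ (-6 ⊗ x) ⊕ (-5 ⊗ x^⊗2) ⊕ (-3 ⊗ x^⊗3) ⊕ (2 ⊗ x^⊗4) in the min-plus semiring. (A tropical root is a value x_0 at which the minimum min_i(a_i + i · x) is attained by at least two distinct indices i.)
Roots: {-5, -2, -1, 3}

Each tropical root is a break point of the lower envelope of the lines y = a_i + i · x (there are 5 lines, with slopes 0, 1, ..., 4). Only the lines that attain the minimum somewhere contribute to roots; other lines are dominated. Here the surviving (envelope) indices are i = 4, i = 3, i = 2, i = 1, i = 0.
Intersections between consecutive envelope lines give the roots: for adjacent envelope indices i < j the intersection is x = (a_i − a_j) / (j − i). Reading off the sorted break points: {-5, -2, -1, 3}.
Verification: at each break x_0, at least two indices attain the minimum of min_i(a_i + i · x_0).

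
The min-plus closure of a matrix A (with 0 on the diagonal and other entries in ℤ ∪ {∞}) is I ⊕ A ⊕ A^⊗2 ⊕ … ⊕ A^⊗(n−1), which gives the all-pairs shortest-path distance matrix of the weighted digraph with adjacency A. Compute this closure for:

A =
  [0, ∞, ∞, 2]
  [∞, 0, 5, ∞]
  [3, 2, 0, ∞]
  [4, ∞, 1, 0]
Closure =
  [0, 5, 3, 2]
  [8, 0, 5, 10]
  [3, 2, 0, 5]
  [4, 3, 1, 0]

This is the Floyd-Warshall all-pairs shortest-path computation. For each intermediate vertex k = 0, 1, …, 3, update dist[i][j] ← min(dist[i][j], dist[i][k] + dist[k][j]). The final matrix gives, for each (i, j), the minimum total weight of any directed path from i to j (possibly empty when i = j).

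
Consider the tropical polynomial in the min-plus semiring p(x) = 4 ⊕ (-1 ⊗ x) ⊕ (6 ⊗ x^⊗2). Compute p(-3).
p(-3) = -4

A tropical monomial a ⊗ x^⊗i evaluates to a + i · x. Evaluating each term at x = -3:
  Term 0 contributes 4 + 0 · -3 = 4
  Term 1 contributes -1 + 1 · -3 = -4
  Term 2 contributes 6 + 2 · -3 = 0
p(-3) = ⊕ of these = min[4, -4, 0] = -4.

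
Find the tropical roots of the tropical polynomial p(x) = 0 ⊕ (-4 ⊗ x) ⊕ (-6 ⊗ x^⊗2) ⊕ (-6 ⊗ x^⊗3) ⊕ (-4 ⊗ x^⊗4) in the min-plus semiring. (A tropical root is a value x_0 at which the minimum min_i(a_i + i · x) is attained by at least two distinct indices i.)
Roots: {-2, 0, 2, 4}

Each tropical root is a break point of the lower envelope of the lines y = a_i + i · x (there are 5 lines, with slopes 0, 1, ..., 4). Only the lines that attain the minimum somewhere contribute to roots; other lines are dominated. Here the surviving (envelope) indices are i = 4, i = 3, i = 2, i = 1, i = 0.
Intersections between consecutive envelope lines give the roots: for adjacent envelope indices i < j the intersection is x = (a_i − a_j) / (j − i). Reading off the sorted break points: {-2, 0, 2, 4}.
Verification: at each break x_0, at least two indices attain the minimum of min_i(a_i + i · x_0).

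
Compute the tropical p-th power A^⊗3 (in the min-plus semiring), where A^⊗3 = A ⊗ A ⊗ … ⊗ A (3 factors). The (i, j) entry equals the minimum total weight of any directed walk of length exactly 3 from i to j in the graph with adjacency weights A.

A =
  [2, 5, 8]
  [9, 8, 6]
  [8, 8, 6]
A^⊗3 =
  [6, 9, 12]
  [13, 16, 18]
  [12, 15, 18]

Each entry (A^⊗3)_ij equals the minimum over all length-3 walks i = v_0 → v_1 → … → v_3 = j of Σ_t A[v_t][v_{t+1}]. For example, for (i, j) = (0, 2) we minimise over 9 possible intermediate vertex sequences; the minimum is 12, attained along the walk 0 → 0 → 0 → 2.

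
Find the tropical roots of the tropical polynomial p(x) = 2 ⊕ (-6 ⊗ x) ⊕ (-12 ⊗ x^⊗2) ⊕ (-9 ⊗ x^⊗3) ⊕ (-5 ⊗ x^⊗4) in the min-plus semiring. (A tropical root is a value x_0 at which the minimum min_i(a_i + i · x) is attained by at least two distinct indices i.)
Roots: {-4, -3, 6, 8}

Each tropical root is a break point of the lower envelope of the lines y = a_i + i · x (there are 5 lines, with slopes 0, 1, ..., 4). Only the lines that attain the minimum somewhere contribute to roots; other lines are dominated. Here the surviving (envelope) indices are i = 4, i = 3, i = 2, i = 1, i = 0.
Intersections between consecutive envelope lines give the roots: for adjacent envelope indices i < j the intersection is x = (a_i − a_j) / (j − i). Reading off the sorted break points: {-4, -3, 6, 8}.
Verification: at each break x_0, at least two indices attain the minimum of min_i(a_i + i · x_0).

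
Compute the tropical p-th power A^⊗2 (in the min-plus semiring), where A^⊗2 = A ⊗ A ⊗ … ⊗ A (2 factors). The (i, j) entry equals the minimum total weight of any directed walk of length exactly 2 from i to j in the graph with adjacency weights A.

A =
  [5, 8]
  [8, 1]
A^⊗2 =
  [10, 9]
  [9, 2]

Each entry (A^⊗2)_ij equals the minimum over all length-2 walks i = v_0 → v_1 → … → v_2 = j of Σ_t A[v_t][v_{t+1}]. For example, for (i, j) = (0, 1) we minimise over 2 possible intermediate vertex sequences; the minimum is 9, attained along the walk 0 → 1 → 1.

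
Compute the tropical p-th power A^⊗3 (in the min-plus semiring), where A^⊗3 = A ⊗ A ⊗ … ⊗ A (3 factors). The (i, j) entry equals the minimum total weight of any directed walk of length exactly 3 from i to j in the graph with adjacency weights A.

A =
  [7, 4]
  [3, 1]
A^⊗3 =
  [8, 6]
  [5, 3]

Each entry (A^⊗3)_ij equals the minimum over all length-3 walks i = v_0 → v_1 → … → v_3 = j of Σ_t A[v_t][v_{t+1}]. For example, for (i, j) = (0, 1) we minimise over 4 possible intermediate vertex sequences; the minimum is 6, attained along the walk 0 → 1 → 1 → 1.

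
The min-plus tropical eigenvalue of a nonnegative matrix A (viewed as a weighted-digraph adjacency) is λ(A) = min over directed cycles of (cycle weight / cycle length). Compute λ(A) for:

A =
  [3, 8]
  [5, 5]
λ(A) = 3

Enumerate directed cycles and compute their means (weight / length). Sample:
  cycle 0 → 0: weight = 3, length = 1, mean = 3/1 ≈ 3.000
  cycle 1 → 1: weight = 5, length = 1, mean = 5/1 ≈ 5.000
  cycle 0 → 1 → 0: weight = 13, length = 2, mean = 13/2 ≈ 6.500
  cycle 1 → 0 → 1: weight = 13, length = 2, mean = 13/2 ≈ 6.500
Minimum mean = 3.000, attained e.g. along the cycle 0 → 0 with weight 3 and length 1. So λ(A) = 3/1 = 3.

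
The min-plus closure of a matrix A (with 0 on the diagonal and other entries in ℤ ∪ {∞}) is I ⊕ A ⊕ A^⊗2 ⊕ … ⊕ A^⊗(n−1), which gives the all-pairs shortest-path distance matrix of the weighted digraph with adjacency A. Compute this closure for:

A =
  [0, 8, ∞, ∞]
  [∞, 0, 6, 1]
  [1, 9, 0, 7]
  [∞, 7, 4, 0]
Closure =
  [0, 8, 13, 9]
  [6, 0, 5, 1]
  [1, 9, 0, 7]
  [5, 7, 4, 0]

This is the Floyd-Warshall all-pairs shortest-path computation. For each intermediate vertex k = 0, 1, …, 3, update dist[i][j] ← min(dist[i][j], dist[i][k] + dist[k][j]). The final matrix gives, for each (i, j), the minimum total weight of any directed path from i to j (possibly empty when i = j).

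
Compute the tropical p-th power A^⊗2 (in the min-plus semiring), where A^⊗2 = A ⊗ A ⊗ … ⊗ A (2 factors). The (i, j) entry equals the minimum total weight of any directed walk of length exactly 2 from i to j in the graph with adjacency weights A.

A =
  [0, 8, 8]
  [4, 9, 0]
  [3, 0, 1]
A^⊗2 =
  [0, 8, 8]
  [3, 0, 1]
  [3, 1, 0]

Each entry (A^⊗2)_ij equals the minimum over all length-2 walks i = v_0 → v_1 → … → v_2 = j of Σ_t A[v_t][v_{t+1}]. For example, for (i, j) = (0, 2) we minimise over 3 possible intermediate vertex sequences; the minimum is 8, attained along the walk 0 → 0 → 2.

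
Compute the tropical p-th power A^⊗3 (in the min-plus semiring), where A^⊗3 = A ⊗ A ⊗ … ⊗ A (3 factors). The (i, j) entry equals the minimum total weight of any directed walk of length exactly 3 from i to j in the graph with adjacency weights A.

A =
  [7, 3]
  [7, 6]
A^⊗3 =
  [16, 13]
  [17, 16]

Each entry (A^⊗3)_ij equals the minimum over all length-3 walks i = v_0 → v_1 → … → v_3 = j of Σ_t A[v_t][v_{t+1}]. For example, for (i, j) = (0, 1) we minimise over 4 possible intermediate vertex sequences; the minimum is 13, attained along the walk 0 → 1 → 0 → 1.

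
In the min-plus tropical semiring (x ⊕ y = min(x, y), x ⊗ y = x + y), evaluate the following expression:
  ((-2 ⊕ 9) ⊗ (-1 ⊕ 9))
((-2 ⊕ 9) ⊗ (-1 ⊕ 9)) = -3

Expand innermost to outermost. Recall ⊕ takes the minimum of its arguments and ⊗ takes their sum. Working out the expression ((-2 ⊕ 9) ⊗ (-1 ⊕ 9)) gives -3.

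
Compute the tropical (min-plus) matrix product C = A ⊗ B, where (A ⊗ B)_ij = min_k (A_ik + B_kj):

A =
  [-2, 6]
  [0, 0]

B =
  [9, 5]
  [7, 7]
A ⊗ B =
  [7, 3]
  [7, 5]

Apply the min-plus product entry-by-entry:
  C[0][0] = min over k of (A[0][0] + B[0][0] = -2 + 9 = 7, A[0][1] + B[1][0] = 6 + 7 = 13) = 7 (attained at k = 0)
  C[0][1] = min over k of (A[0][0] + B[0][1] = -2 + 5 = 3, A[0][1] + B[1][1] = 6 + 7 = 13) = 3 (attained at k = 0)
  C[1][0] = min over k of (A[1][0] + B[0][0] = 0 + 9 = 9, A[1][1] + B[1][0] = 0 + 7 = 7) = 7 (attained at k = 1)
  C[1][1] = min over k of (A[1][0] + B[0][1] = 0 + 5 = 5, A[1][1] + B[1][1] = 0 + 7 = 7) = 5 (attained at k = 0)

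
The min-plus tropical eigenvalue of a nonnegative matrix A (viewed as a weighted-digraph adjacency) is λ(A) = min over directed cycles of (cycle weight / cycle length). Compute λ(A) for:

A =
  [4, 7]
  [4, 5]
λ(A) = 4

Enumerate directed cycles and compute their means (weight / length). Sample:
  cycle 0 → 0: weight = 4, length = 1, mean = 4/1 ≈ 4.000
  cycle 1 → 1: weight = 5, length = 1, mean = 5/1 ≈ 5.000
  cycle 0 → 1 → 0: weight = 11, length = 2, mean = 11/2 ≈ 5.500
  cycle 1 → 0 → 1: weight = 11, length = 2, mean = 11/2 ≈ 5.500
Minimum mean = 4.000, attained e.g. along the cycle 0 → 0 with weight 4 and length 1. So λ(A) = 4/1 = 4.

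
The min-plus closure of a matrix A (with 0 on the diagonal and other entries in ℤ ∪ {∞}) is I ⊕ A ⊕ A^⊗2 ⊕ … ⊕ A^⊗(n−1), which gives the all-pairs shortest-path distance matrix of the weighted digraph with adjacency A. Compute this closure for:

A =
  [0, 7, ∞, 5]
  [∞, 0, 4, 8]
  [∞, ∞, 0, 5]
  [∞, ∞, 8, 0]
Closure =
  [0, 7, 11, 5]
  [∞, 0, 4, 8]
  [∞, ∞, 0, 5]
  [∞, ∞, 8, 0]

This is the Floyd-Warshall all-pairs shortest-path computation. For each intermediate vertex k = 0, 1, …, 3, update dist[i][j] ← min(dist[i][j], dist[i][k] + dist[k][j]). The final matrix gives, for each (i, j), the minimum total weight of any directed path from i to j (possibly empty when i = j).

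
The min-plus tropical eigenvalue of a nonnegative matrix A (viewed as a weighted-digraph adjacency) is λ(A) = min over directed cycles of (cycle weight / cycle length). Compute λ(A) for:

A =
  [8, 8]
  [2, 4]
λ(A) = 4

Enumerate directed cycles and compute their means (weight / length). Sample:
  cycle 0 → 0: weight = 8, length = 1, mean = 8/1 ≈ 8.000
  cycle 1 → 1: weight = 4, length = 1, mean = 4/1 ≈ 4.000
  cycle 0 → 1 → 0: weight = 10, length = 2, mean = 10/2 ≈ 5.000
  cycle 1 → 0 → 1: weight = 10, length = 2, mean = 10/2 ≈ 5.000
Minimum mean = 4.000, attained e.g. along the cycle 1 → 1 with weight 4 and length 1. So λ(A) = 4/1 = 4.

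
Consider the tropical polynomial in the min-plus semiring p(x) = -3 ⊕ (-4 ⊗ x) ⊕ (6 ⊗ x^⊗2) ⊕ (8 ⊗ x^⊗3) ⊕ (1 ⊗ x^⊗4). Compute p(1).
p(1) = -3

A tropical monomial a ⊗ x^⊗i evaluates to a + i · x. Evaluating each term at x = 1:
  Term 0 contributes -3 + 0 · 1 = -3
  Term 1 contributes -4 + 1 · 1 = -3
  Term 2 contributes 6 + 2 · 1 = 8
  Term 3 contributes 8 + 3 · 1 = 11
  Term 4 contributes 1 + 4 · 1 = 5
p(1) = ⊕ of these = min[-3, -3, 8, 11, 5] = -3.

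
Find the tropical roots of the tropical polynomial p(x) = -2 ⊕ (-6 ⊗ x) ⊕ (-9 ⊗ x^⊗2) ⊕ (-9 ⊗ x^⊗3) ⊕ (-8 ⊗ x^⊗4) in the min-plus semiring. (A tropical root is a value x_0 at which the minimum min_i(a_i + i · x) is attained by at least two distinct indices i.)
Roots: {-1, 0, 3, 4}

Each tropical root is a break point of the lower envelope of the lines y = a_i + i · x (there are 5 lines, with slopes 0, 1, ..., 4). Only the lines that attain the minimum somewhere contribute to roots; other lines are dominated. Here the surviving (envelope) indices are i = 4, i = 3, i = 2, i = 1, i = 0.
Intersections between consecutive envelope lines give the roots: for adjacent envelope indices i < j the intersection is x = (a_i − a_j) / (j − i). Reading off the sorted break points: {-1, 0, 3, 4}.
Verification: at each break x_0, at least two indices attain the minimum of min_i(a_i + i · x_0).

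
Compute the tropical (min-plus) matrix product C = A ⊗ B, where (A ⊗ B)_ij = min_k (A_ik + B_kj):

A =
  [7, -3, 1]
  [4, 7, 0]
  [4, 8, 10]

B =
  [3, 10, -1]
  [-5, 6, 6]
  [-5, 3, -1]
A ⊗ B =
  [-8, 3, 0]
  [-5, 3, -1]
  [3, 13, 3]

Apply the min-plus product entry-by-entry:
  C[0][0] = min over k of (A[0][0] + B[0][0] = 7 + 3 = 10, A[0][1] + B[1][0] = -3 + -5 = -8, A[0][2] + B[2][0] = 1 + -5 = -4) = -8 (attained at k = 1)
  C[0][1] = min over k of (A[0][0] + B[0][1] = 7 + 10 = 17, A[0][1] + B[1][1] = -3 + 6 = 3, A[0][2] + B[2][1] = 1 + 3 = 4) = 3 (attained at k = 1)
  C[0][2] = min over k of (A[0][0] + B[0][2] = 7 + -1 = 6, A[0][1] + B[1][2] = -3 + 6 = 3, A[0][2] + B[2][2] = 1 + -1 = 0) = 0 (attained at k = 2)
  C[1][0] = min over k of (A[1][0] + B[0][0] = 4 + 3 = 7, A[1][1] + B[1][0] = 7 + -5 = 2, A[1][2] + B[2][0] = 0 + -5 = -5) = -5 (attained at k = 2)
  C[1][1] = min over k of (A[1][0] + B[0][1] = 4 + 10 = 14, A[1][1] + B[1][1] = 7 + 6 = 13, A[1][2] + B[2][1] = 0 + 3 = 3) = 3 (attained at k = 2)
  C[1][2] = min over k of (A[1][0] + B[0][2] = 4 + -1 = 3, A[1][1] + B[1][2] = 7 + 6 = 13, A[1][2] + B[2][2] = 0 + -1 = -1) = -1 (attained at k = 2)
  C[2][0] = min over k of (A[2][0] + B[0][0] = 4 + 3 = 7, A[2][1] + B[1][0] = 8 + -5 = 3, A[2][2] + B[2][0] = 10 + -5 = 5) = 3 (attained at k = 1)
  C[2][1] = min over k of (A[2][0] + B[0][1] = 4 + 10 = 14, A[2][1] + B[1][1] = 8 + 6 = 14, A[2][2] + B[2][1] = 10 + 3 = 13) = 13 (attained at k = 2)
  C[2][2] = min over k of (A[2][0] + B[0][2] = 4 + -1 = 3, A[2][1] + B[1][2] = 8 + 6 = 14, A[2][2] + B[2][2] = 10 + -1 = 9) = 3 (attained at k = 0)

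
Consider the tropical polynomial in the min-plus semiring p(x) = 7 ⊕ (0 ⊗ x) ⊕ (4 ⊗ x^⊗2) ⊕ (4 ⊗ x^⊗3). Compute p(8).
p(8) = 7

A tropical monomial a ⊗ x^⊗i evaluates to a + i · x. Evaluating each term at x = 8:
  Term 0 contributes 7 + 0 · 8 = 7
  Term 1 contributes 0 + 1 · 8 = 8
  Term 2 contributes 4 + 2 · 8 = 20
  Term 3 contributes 4 + 3 · 8 = 28
p(8) = ⊕ of these = min[7, 8, 20, 28] = 7.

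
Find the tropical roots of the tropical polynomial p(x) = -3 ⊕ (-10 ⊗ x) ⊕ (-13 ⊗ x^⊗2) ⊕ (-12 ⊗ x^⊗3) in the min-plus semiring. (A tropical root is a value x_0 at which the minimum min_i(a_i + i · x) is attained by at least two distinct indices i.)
Roots: {-1, 3, 7}

Each tropical root is a break point of the lower envelope of the lines y = a_i + i · x (there are 4 lines, with slopes 0, 1, ..., 3). Only the lines that attain the minimum somewhere contribute to roots; other lines are dominated. Here the surviving (envelope) indices are i = 3, i = 2, i = 1, i = 0.
Intersections between consecutive envelope lines give the roots: for adjacent envelope indices i < j the intersection is x = (a_i − a_j) / (j − i). Reading off the sorted break points: {-1, 3, 7}.
Verification: at each break x_0, at least two indices attain the minimum of min_i(a_i + i · x_0).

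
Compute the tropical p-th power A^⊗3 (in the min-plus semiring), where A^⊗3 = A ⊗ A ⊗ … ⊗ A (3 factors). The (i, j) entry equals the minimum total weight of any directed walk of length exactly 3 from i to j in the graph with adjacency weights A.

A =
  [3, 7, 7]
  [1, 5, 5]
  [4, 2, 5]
A^⊗3 =
  [9, 12, 13]
  [7, 10, 11]
  [6, 9, 10]

Each entry (A^⊗3)_ij equals the minimum over all length-3 walks i = v_0 → v_1 → … → v_3 = j of Σ_t A[v_t][v_{t+1}]. For example, for (i, j) = (0, 2) we minimise over 9 possible intermediate vertex sequences; the minimum is 13, attained along the walk 0 → 0 → 0 → 2.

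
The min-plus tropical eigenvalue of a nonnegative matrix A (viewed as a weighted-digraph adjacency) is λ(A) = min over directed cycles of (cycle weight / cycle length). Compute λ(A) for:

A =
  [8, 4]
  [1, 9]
λ(A) = 5/2

Enumerate directed cycles and compute their means (weight / length). Sample:
  cycle 0 → 0: weight = 8, length = 1, mean = 8/1 ≈ 8.000
  cycle 1 → 1: weight = 9, length = 1, mean = 9/1 ≈ 9.000
  cycle 0 → 1 → 0: weight = 5, length = 2, mean = 5/2 ≈ 2.500
  cycle 1 → 0 → 1: weight = 5, length = 2, mean = 5/2 ≈ 2.500
Minimum mean = 2.500, attained e.g. along the cycle 0 → 1 → 0 with weight 5 and length 2. So λ(A) = 5/2 = 5/2.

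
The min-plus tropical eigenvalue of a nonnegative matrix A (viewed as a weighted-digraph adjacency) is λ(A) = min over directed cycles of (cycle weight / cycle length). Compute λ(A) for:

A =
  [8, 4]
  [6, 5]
λ(A) = 5

Enumerate directed cycles and compute their means (weight / length). Sample:
  cycle 0 → 0: weight = 8, length = 1, mean = 8/1 ≈ 8.000
  cycle 1 → 1: weight = 5, length = 1, mean = 5/1 ≈ 5.000
  cycle 0 → 1 → 0: weight = 10, length = 2, mean = 10/2 ≈ 5.000
  cycle 1 → 0 → 1: weight = 10, length = 2, mean = 10/2 ≈ 5.000
Minimum mean = 5.000, attained e.g. along the cycle 1 → 1 with weight 5 and length 1. So λ(A) = 5/1 = 5.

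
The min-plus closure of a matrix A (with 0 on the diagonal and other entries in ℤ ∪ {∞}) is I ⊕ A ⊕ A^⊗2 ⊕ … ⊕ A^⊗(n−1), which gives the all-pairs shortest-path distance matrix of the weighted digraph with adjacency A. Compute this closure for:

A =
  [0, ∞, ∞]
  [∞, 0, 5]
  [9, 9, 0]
Closure =
  [0, ∞, ∞]
  [14, 0, 5]
  [9, 9, 0]

This is the Floyd-Warshall all-pairs shortest-path computation. For each intermediate vertex k = 0, 1, …, 2, update dist[i][j] ← min(dist[i][j], dist[i][k] + dist[k][j]). The final matrix gives, for each (i, j), the minimum total weight of any directed path from i to j (possibly empty when i = j).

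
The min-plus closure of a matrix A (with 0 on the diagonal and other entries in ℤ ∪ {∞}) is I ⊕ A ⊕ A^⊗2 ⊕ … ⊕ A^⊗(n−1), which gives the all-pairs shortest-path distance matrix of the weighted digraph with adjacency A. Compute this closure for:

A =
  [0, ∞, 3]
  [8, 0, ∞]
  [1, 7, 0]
Closure =
  [0, 10, 3]
  [8, 0, 11]
  [1, 7, 0]

This is the Floyd-Warshall all-pairs shortest-path computation. For each intermediate vertex k = 0, 1, …, 2, update dist[i][j] ← min(dist[i][j], dist[i][k] + dist[k][j]). The final matrix gives, for each (i, j), the minimum total weight of any directed path from i to j (possibly empty when i = j).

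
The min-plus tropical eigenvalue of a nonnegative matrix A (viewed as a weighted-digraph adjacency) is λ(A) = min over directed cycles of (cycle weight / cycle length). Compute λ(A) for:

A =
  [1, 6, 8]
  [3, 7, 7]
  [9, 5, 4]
λ(A) = 1

Enumerate directed cycles and compute their means (weight / length). Sample:
  cycle 0 → 0: weight = 1, length = 1, mean = 1/1 ≈ 1.000
  cycle 1 → 1: weight = 7, length = 1, mean = 7/1 ≈ 7.000
  cycle 2 → 2: weight = 4, length = 1, mean = 4/1 ≈ 4.000
  cycle 0 → 1 → 0: weight = 9, length = 2, mean = 9/2 ≈ 4.500
  cycle 0 → 2 → 0: weight = 17, length = 2, mean = 17/2 ≈ 8.500
  cycle 1 → 0 → 1: weight = 9, length = 2, mean = 9/2 ≈ 4.500
Minimum mean = 1.000, attained e.g. along the cycle 0 → 0 with weight 1 and length 1. So λ(A) = 1/1 = 1.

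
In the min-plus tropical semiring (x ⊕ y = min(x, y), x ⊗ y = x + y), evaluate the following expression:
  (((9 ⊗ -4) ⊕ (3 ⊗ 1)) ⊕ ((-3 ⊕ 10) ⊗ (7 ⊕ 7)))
(((9 ⊗ -4) ⊕ (3 ⊗ 1)) ⊕ ((-3 ⊕ 10) ⊗ (7 ⊕ 7))) = 4

Expand innermost to outermost. Recall ⊕ takes the minimum of its arguments and ⊗ takes their sum. Working out the expression (((9 ⊗ -4) ⊕ (3 ⊗ 1)) ⊕ ((-3 ⊕ 10) ⊗ (7 ⊕ 7))) gives 4.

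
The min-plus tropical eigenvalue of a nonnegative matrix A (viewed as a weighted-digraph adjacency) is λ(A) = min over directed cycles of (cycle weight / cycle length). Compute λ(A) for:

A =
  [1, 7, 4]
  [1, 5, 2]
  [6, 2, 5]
λ(A) = 1

Enumerate directed cycles and compute their means (weight / length). Sample:
  cycle 0 → 0: weight = 1, length = 1, mean = 1/1 ≈ 1.000
  cycle 1 → 1: weight = 5, length = 1, mean = 5/1 ≈ 5.000
  cycle 2 → 2: weight = 5, length = 1, mean = 5/1 ≈ 5.000
  cycle 0 → 1 → 0: weight = 8, length = 2, mean = 8/2 ≈ 4.000
  cycle 0 → 2 → 0: weight = 10, length = 2, mean = 10/2 ≈ 5.000
  cycle 1 → 0 → 1: weight = 8, length = 2, mean = 8/2 ≈ 4.000
Minimum mean = 1.000, attained e.g. along the cycle 0 → 0 with weight 1 and length 1. So λ(A) = 1/1 = 1.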